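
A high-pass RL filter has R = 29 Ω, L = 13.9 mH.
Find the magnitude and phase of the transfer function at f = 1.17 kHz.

Step 1 — Angular frequency: ω = 2π·1170 = 7351 rad/s.
Step 2 — Transfer function: H(jω) = jωL/(R + jωL).
Step 3 — Numerator jωL = j·102.2; denominator R + jωL = 29 + j102.2.
Step 4 — H = 0.9255 + j0.2626.
Step 5 — Magnitude: |H| = 0.962 (-0.3 dB); phase: φ = 15.8°.

|H| = 0.962 (-0.3 dB), φ = 15.8°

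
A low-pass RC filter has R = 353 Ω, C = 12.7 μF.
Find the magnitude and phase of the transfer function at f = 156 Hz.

Step 1 — Angular frequency: ω = 2π·156 = 980.2 rad/s.
Step 2 — Transfer function: H(jω) = 1/(1 + jωRC).
Step 3 — Denominator: 1 + jωRC = 1 + j·980.2·353·1.27e-05 = 1 + j4.394.
Step 4 — H = 0.04924 - j0.2164.
Step 5 — Magnitude: |H| = 0.2219 (-13.1 dB); phase: φ = -77.2°.

|H| = 0.2219 (-13.1 dB), φ = -77.2°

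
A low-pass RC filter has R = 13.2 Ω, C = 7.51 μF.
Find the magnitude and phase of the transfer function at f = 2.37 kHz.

Step 1 — Angular frequency: ω = 2π·2370 = 1.489e+04 rad/s.
Step 2 — Transfer function: H(jω) = 1/(1 + jωRC).
Step 3 — Denominator: 1 + jωRC = 1 + j·1.489e+04·13.2·7.51e-06 = 1 + j1.476.
Step 4 — H = 0.3146 - j0.4643.
Step 5 — Magnitude: |H| = 0.5608 (-5.0 dB); phase: φ = -55.9°.

|H| = 0.5608 (-5.0 dB), φ = -55.9°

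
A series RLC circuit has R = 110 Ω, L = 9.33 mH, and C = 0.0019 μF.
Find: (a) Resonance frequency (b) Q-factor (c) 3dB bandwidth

Step 1 — Resonance condition Im(Z)=0 gives ω₀ = 1/√(LC).
Step 2 — ω₀ = 1/√(0.00933·1.9e-09) = 2.375e+05 rad/s.
Step 3 — f₀ = ω₀/(2π) = 3.78e+04 Hz.
Step 4 — Series Q: Q = ω₀L/R = 2.375e+05·0.00933/110 = 20.15.
Step 5 — 3dB bandwidth: Δω = ω₀/Q = 1.179e+04 rad/s; BW = Δω/(2π) = 1876 Hz.

(a) f₀ = 3.78e+04 Hz  (b) Q = 20.15  (c) BW = 1876 Hz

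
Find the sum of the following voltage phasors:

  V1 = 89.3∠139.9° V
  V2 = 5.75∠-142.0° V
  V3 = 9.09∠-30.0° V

Step 1 — Convert each phasor to rectangular form:
  V1 = 89.3·(cos(139.9°) + j·sin(139.9°)) = -68.31 + j57.52 V
  V2 = 5.75·(cos(-142.0°) + j·sin(-142.0°)) = -4.531 - j3.54 V
  V3 = 9.09·(cos(-30.0°) + j·sin(-30.0°)) = 7.872 - j4.545 V
Step 2 — Sum components: V_total = -64.97 + j49.44 V.
Step 3 — Convert to polar: |V_total| = 81.64 V, ∠V_total = 142.7°.

V_total = 81.64∠142.7° V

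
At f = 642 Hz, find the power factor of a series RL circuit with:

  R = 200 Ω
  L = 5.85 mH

Step 1 — Angular frequency: ω = 2π·f = 2π·642 = 4034 rad/s.
Step 2 — Component impedances:
  R: Z = R = 200 Ω
  L: Z = jωL = j·4034·0.00585 = 0 + j23.6 Ω
Step 3 — Series combination: Z_total = R + L = 200 + j23.6 Ω = 201.4∠6.7° Ω.
Step 4 — Power factor: PF = cos(φ) = Re(Z)/|Z| = 200/201.39 = 0.9931.
Step 5 — Type: Im(Z) = 23.6 ⇒ lagging (phase φ = 6.7°).

PF = 0.9931 (lagging, φ = 6.7°)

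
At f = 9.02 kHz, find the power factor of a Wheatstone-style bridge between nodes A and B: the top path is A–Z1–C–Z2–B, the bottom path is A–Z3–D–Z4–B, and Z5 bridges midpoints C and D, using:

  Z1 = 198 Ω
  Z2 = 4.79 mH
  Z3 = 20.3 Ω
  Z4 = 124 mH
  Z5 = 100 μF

Step 1 — Angular frequency: ω = 2π·f = 2π·9020 = 5.667e+04 rad/s.
Step 2 — Component impedances:
  Z1: Z = R = 198 Ω
  Z2: Z = jωL = j·5.667e+04·0.00479 = 0 + j271.5 Ω
  Z3: Z = R = 20.3 Ω
  Z4: Z = jωL = j·5.667e+04·0.124 = 0 + j7028 Ω
  Z5: Z = 1/(jωC) = -j/(ω·C) = 0 - j0.1764 Ω
Step 3 — Bridge requires nodal analysis (the Z5 bridge couples midpoints C and D, so the two paths cannot be reduced to a simple series/parallel combination). Setting node B to ground and injecting 1 A at node A, the 3-node admittance system at A, C, D solves to V_A = Z_AB = 18.41 + j261.2 Ω = 261.9∠86.0° Ω.
Step 4 — Power factor: PF = cos(φ) = Re(Z)/|Z| = 18.4124/261.888 = 0.07031.
Step 5 — Type: Im(Z) = 261.2 ⇒ lagging (phase φ = 86.0°).

PF = 0.07031 (lagging, φ = 86.0°)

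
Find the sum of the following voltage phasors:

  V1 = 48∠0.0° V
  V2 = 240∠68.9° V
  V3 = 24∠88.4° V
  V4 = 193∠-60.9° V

Step 1 — Convert each phasor to rectangular form:
  V1 = 48·(cos(0.0°) + j·sin(0.0°)) = 48 V
  V2 = 240·(cos(68.9°) + j·sin(68.9°)) = 86.4 + j223.9 V
  V3 = 24·(cos(88.4°) + j·sin(88.4°)) = 0.6701 + j23.99 V
  V4 = 193·(cos(-60.9°) + j·sin(-60.9°)) = 93.86 - j168.6 V
Step 2 — Sum components: V_total = 228.9 + j79.26 V.
Step 3 — Convert to polar: |V_total| = 242.3 V, ∠V_total = 19.1°.

V_total = 242.3∠19.1° V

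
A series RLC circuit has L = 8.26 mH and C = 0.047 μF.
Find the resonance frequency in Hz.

Step 1 — Resonance condition Im(Z)=0 gives ω₀ = 1/√(LC).
Step 2 — ω₀ = 1/√(0.00826·4.7e-08) = 5.075e+04 rad/s.
Step 3 — f₀ = ω₀/(2π) = 8078 Hz.

f₀ = 8078 Hz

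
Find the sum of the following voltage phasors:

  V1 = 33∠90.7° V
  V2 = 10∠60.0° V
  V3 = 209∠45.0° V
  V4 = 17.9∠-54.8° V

Step 1 — Convert each phasor to rectangular form:
  V1 = 33·(cos(90.7°) + j·sin(90.7°)) = -0.4032 + j33 V
  V2 = 10·(cos(60.0°) + j·sin(60.0°)) = 5 + j8.66 V
  V3 = 209·(cos(45.0°) + j·sin(45.0°)) = 147.8 + j147.8 V
  V4 = 17.9·(cos(-54.8°) + j·sin(-54.8°)) = 10.32 - j14.63 V
Step 2 — Sum components: V_total = 162.7 + j174.8 V.
Step 3 — Convert to polar: |V_total| = 238.8 V, ∠V_total = 47.1°.

V_total = 238.8∠47.1° V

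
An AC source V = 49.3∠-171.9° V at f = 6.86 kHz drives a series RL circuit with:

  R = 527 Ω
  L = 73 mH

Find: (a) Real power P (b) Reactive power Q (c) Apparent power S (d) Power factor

Step 1 — Angular frequency: ω = 2π·f = 2π·6860 = 4.31e+04 rad/s.
Step 2 — Component impedances:
  R: Z = R = 527 Ω
  L: Z = jωL = j·4.31e+04·0.073 = 0 + j3146 Ω
Step 3 — Series combination: Z_total = R + L = 527 + j3146 Ω = 3190∠80.5° Ω.
Step 4 — Source phasor: V = 49.3∠-171.9° V = -48.81 - j6.946 V.
Step 5 — Current: I = V / Z = -0.004675 + j0.01473 A = 0.01545∠107.6° A.
Step 6 — Complex power: S = V·I* = 0.1258 + j0.7514 VA.
Step 7 — Real power: P = Re(S) = 0.1258 W.
Step 8 — Reactive power: Q = Im(S) = 0.7514 VAR.
Step 9 — Apparent power: |S| = 0.7618 VA.
Step 10 — Power factor: PF = P/|S| = 0.1652 (lagging).

(a) P = 0.1258 W  (b) Q = 0.7514 VAR  (c) S = 0.7618 VA  (d) PF = 0.1652 (lagging)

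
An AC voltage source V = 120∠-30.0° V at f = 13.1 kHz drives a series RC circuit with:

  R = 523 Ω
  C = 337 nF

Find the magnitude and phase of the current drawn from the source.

Step 1 — Angular frequency: ω = 2π·f = 2π·1.31e+04 = 8.231e+04 rad/s.
Step 2 — Component impedances:
  R: Z = R = 523 Ω
  C: Z = 1/(jωC) = -j/(ω·C) = 0 - j36.05 Ω
Step 3 — Series combination: Z_total = R + C = 523 - j36.05 Ω = 524.2∠-3.9° Ω.
Step 4 — Source phasor: V = 120∠-30.0° V = 103.9 - j60 V.
Step 5 — Ohm's law: I = V / Z_total = (103.9 - j60) / (523 - j36.05) = 0.2056 - j0.1005 A.
Step 6 — Convert to polar: |I| = 0.2289 A, ∠I = -26.1°.

I = 0.2289∠-26.1° A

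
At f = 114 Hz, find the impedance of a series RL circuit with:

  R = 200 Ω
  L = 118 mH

Step 1 — Angular frequency: ω = 2π·f = 2π·114 = 716.3 rad/s.
Step 2 — Component impedances:
  R: Z = R = 200 Ω
  L: Z = jωL = j·716.3·0.118 = 0 + j84.52 Ω
Step 3 — Series combination: Z_total = R + L = 200 + j84.52 Ω = 217.1∠22.9° Ω.

Z = 200 + j84.52 Ω = 217.1∠22.9° Ω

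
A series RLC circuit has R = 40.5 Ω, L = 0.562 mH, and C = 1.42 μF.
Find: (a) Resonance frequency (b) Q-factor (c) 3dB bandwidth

Step 1 — Resonance: ω₀ = 1/√(LC) = 1/√(0.000562·1.42e-06) = 3.54e+04 rad/s.
Step 2 — f₀ = ω₀/(2π) = 5634 Hz.
Step 3 — Series Q: Q = ω₀L/R = 3.54e+04·0.000562/40.5 = 0.4912.
Step 4 — Bandwidth: Δω = ω₀/Q = 7.206e+04 rad/s; BW = Δω/(2π) = 1.147e+04 Hz.

(a) f₀ = 5634 Hz  (b) Q = 0.4912  (c) BW = 1.147e+04 Hz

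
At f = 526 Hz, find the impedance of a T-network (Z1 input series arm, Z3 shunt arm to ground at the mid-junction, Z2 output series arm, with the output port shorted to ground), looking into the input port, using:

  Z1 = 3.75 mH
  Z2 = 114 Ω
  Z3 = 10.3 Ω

Step 1 — Angular frequency: ω = 2π·f = 2π·526 = 3305 rad/s.
Step 2 — Component impedances:
  Z1: Z = jωL = j·3305·0.00375 = 0 + j12.39 Ω
  Z2: Z = R = 114 Ω
  Z3: Z = R = 10.3 Ω
Step 3 — With the output port shorted to ground, the output series arm Z2 runs from the junction to ground; the shunt arm Z3 also runs from the junction to ground. They appear in parallel: Z3 || Z2 = 9.447 Ω.
Step 4 — Series with input arm Z1: Z_in = Z1 + (Z3 || Z2) = 9.447 + j12.39 Ω = 15.58∠52.7° Ω.

Z = 9.447 + j12.39 Ω = 15.58∠52.7° Ω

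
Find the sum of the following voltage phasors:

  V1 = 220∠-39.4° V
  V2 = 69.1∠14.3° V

Step 1 — Convert each phasor to rectangular form:
  V1 = 220·(cos(-39.4°) + j·sin(-39.4°)) = 170 - j139.6 V
  V2 = 69.1·(cos(14.3°) + j·sin(14.3°)) = 66.96 + j17.07 V
Step 2 — Sum components: V_total = 237 - j122.6 V.
Step 3 — Convert to polar: |V_total| = 266.8 V, ∠V_total = -27.4°.

V_total = 266.8∠-27.4° V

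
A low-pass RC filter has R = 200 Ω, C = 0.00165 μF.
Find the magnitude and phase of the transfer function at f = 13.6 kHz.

Step 1 — Angular frequency: ω = 2π·1.36e+04 = 8.545e+04 rad/s.
Step 2 — Transfer function: H(jω) = 1/(1 + jωRC).
Step 3 — Denominator: 1 + jωRC = 1 + j·8.545e+04·200·1.65e-09 = 1 + j0.0282.
Step 4 — H = 0.9992 - j0.02818.
Step 5 — Magnitude: |H| = 0.9996 (-0.0 dB); phase: φ = -1.6°.

|H| = 0.9996 (-0.0 dB), φ = -1.6°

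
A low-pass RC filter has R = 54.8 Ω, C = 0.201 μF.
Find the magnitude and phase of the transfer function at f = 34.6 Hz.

Step 1 — Angular frequency: ω = 2π·34.6 = 217.4 rad/s.
Step 2 — Transfer function: H(jω) = 1/(1 + jωRC).
Step 3 — Denominator: 1 + jωRC = 1 + j·217.4·54.8·2.01e-07 = 1 + j0.002395.
Step 4 — H = 1 - j0.002395.
Step 5 — Magnitude: |H| = 1 (-0.0 dB); phase: φ = -0.1°.

|H| = 1 (-0.0 dB), φ = -0.1°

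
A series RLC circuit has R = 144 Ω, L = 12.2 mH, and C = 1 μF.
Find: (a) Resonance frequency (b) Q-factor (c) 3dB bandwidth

Step 1 — Resonance condition Im(Z)=0 gives ω₀ = 1/√(LC).
Step 2 — ω₀ = 1/√(0.0122·1e-06) = 9054 rad/s.
Step 3 — f₀ = ω₀/(2π) = 1441 Hz.
Step 4 — Series Q: Q = ω₀L/R = 9054·0.0122/144 = 0.767.
Step 5 — 3dB bandwidth: Δω = ω₀/Q = 1.18e+04 rad/s; BW = Δω/(2π) = 1879 Hz.

(a) f₀ = 1441 Hz  (b) Q = 0.767  (c) BW = 1879 Hz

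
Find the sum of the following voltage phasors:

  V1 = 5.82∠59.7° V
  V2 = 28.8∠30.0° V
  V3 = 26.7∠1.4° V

Step 1 — Convert each phasor to rectangular form:
  V1 = 5.82·(cos(59.7°) + j·sin(59.7°)) = 2.936 + j5.025 V
  V2 = 28.8·(cos(30.0°) + j·sin(30.0°)) = 24.94 + j14.4 V
  V3 = 26.7·(cos(1.4°) + j·sin(1.4°)) = 26.69 + j0.6523 V
Step 2 — Sum components: V_total = 54.57 + j20.08 V.
Step 3 — Convert to polar: |V_total| = 58.15 V, ∠V_total = 20.2°.

V_total = 58.15∠20.2° V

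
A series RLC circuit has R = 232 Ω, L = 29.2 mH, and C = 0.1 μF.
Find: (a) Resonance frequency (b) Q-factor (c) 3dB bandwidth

Step 1 — Resonance condition Im(Z)=0 gives ω₀ = 1/√(LC).
Step 2 — ω₀ = 1/√(0.0292·1e-07) = 1.851e+04 rad/s.
Step 3 — f₀ = ω₀/(2π) = 2945 Hz.
Step 4 — Series Q: Q = ω₀L/R = 1.851e+04·0.0292/232 = 2.329.
Step 5 — 3dB bandwidth: Δω = ω₀/Q = 7945 rad/s; BW = Δω/(2π) = 1265 Hz.

(a) f₀ = 2945 Hz  (b) Q = 2.329  (c) BW = 1265 Hz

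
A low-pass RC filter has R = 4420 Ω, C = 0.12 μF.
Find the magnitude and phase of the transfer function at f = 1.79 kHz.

Step 1 — Angular frequency: ω = 2π·1790 = 1.125e+04 rad/s.
Step 2 — Transfer function: H(jω) = 1/(1 + jωRC).
Step 3 — Denominator: 1 + jωRC = 1 + j·1.125e+04·4420·1.2e-07 = 1 + j5.965.
Step 4 — H = 0.02733 - j0.1631.
Step 5 — Magnitude: |H| = 0.1653 (-15.6 dB); phase: φ = -80.5°.

|H| = 0.1653 (-15.6 dB), φ = -80.5°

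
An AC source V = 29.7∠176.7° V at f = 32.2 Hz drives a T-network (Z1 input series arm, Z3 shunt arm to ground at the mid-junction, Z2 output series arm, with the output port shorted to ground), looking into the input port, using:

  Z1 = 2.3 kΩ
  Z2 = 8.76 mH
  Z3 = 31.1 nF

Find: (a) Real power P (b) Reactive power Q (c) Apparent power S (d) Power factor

Step 1 — Angular frequency: ω = 2π·f = 2π·32.2 = 202.3 rad/s.
Step 2 — Component impedances:
  Z1: Z = R = 2300 Ω
  Z2: Z = jωL = j·202.3·0.00876 = 0 + j1.772 Ω
  Z3: Z = 1/(jωC) = -j/(ω·C) = 0 - j1.589e+05 Ω
Step 3 — With the output port shorted to ground, the output series arm Z2 runs from the junction to ground; the shunt arm Z3 also runs from the junction to ground. They appear in parallel: Z3 || Z2 = 0 + j1.772 Ω.
Step 4 — Series with input arm Z1: Z_in = Z1 + (Z3 || Z2) = 2300 + j1.772 Ω = 2300∠0.0° Ω.
Step 5 — Source phasor: V = 29.7∠176.7° V = -29.65 + j1.71 V.
Step 6 — Current: I = V / Z = -0.01289 + j0.0007533 A = 0.01291∠176.7° A.
Step 7 — Complex power: S = V·I* = 0.3835 + j0.0002955 VA.
Step 8 — Real power: P = Re(S) = 0.3835 W.
Step 9 — Reactive power: Q = Im(S) = 0.0002955 VAR.
Step 10 — Apparent power: |S| = 0.3835 VA.
Step 11 — Power factor: PF = P/|S| = 1 (lagging).

(a) P = 0.3835 W  (b) Q = 0.0002955 VAR  (c) S = 0.3835 VA  (d) PF = 1 (lagging)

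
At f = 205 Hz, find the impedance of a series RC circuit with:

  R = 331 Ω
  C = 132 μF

Step 1 — Angular frequency: ω = 2π·f = 2π·205 = 1288 rad/s.
Step 2 — Component impedances:
  R: Z = R = 331 Ω
  C: Z = 1/(jωC) = -j/(ω·C) = 0 - j5.882 Ω
Step 3 — Series combination: Z_total = R + C = 331 - j5.882 Ω = 331.1∠-1.0° Ω.

Z = 331 - j5.882 Ω = 331.1∠-1.0° Ω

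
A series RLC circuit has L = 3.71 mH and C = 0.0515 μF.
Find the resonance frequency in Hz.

Step 1 — Resonance condition Im(Z)=0 gives ω₀ = 1/√(LC).
Step 2 — ω₀ = 1/√(0.00371·5.15e-08) = 7.235e+04 rad/s.
Step 3 — f₀ = ω₀/(2π) = 1.151e+04 Hz.

f₀ = 1.151e+04 Hz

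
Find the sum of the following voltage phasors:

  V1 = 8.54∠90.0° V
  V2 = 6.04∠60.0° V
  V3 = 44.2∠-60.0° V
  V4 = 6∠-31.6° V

Step 1 — Convert each phasor to rectangular form:
  V1 = 8.54·(cos(90.0°) + j·sin(90.0°)) = 0 + j8.54 V
  V2 = 6.04·(cos(60.0°) + j·sin(60.0°)) = 3.02 + j5.231 V
  V3 = 44.2·(cos(-60.0°) + j·sin(-60.0°)) = 22.1 - j38.28 V
  V4 = 6·(cos(-31.6°) + j·sin(-31.6°)) = 5.11 - j3.144 V
Step 2 — Sum components: V_total = 30.23 - j27.65 V.
Step 3 — Convert to polar: |V_total| = 40.97 V, ∠V_total = -42.4°.

V_total = 40.97∠-42.4° V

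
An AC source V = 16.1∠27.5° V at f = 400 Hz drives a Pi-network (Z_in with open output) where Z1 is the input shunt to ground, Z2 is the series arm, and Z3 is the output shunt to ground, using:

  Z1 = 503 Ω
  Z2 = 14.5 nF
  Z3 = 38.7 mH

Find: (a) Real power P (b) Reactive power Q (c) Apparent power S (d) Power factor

Step 1 — Angular frequency: ω = 2π·f = 2π·400 = 2513 rad/s.
Step 2 — Component impedances:
  Z1: Z = R = 503 Ω
  Z2: Z = 1/(jωC) = -j/(ω·C) = 0 - j2.744e+04 Ω
  Z3: Z = jωL = j·2513·0.0387 = 0 + j97.26 Ω
Step 3 — With open output, the series arm Z2 and the output shunt Z3 appear in series to ground: Z2 + Z3 = 0 - j2.734e+04 Ω.
Step 4 — Parallel with input shunt Z1: Z_in = Z1 || (Z2 + Z3) = 502.8 - j9.25 Ω = 502.9∠-1.1° Ω.
Step 5 — Source phasor: V = 16.1∠27.5° V = 14.28 + j7.434 V.
Step 6 — Current: I = V / Z = 0.02812 + j0.0153 A = 0.03201∠28.6° A.
Step 7 — Complex power: S = V·I* = 0.5153 - j0.00948 VA.
Step 8 — Real power: P = Re(S) = 0.5153 W.
Step 9 — Reactive power: Q = Im(S) = -0.00948 VAR.
Step 10 — Apparent power: |S| = 0.5154 VA.
Step 11 — Power factor: PF = P/|S| = 0.9998 (leading).

(a) P = 0.5153 W  (b) Q = -0.00948 VAR  (c) S = 0.5154 VA  (d) PF = 0.9998 (leading)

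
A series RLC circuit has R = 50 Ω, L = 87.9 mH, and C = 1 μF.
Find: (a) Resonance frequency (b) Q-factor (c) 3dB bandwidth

Step 1 — Resonance condition Im(Z)=0 gives ω₀ = 1/√(LC).
Step 2 — ω₀ = 1/√(0.0879·1e-06) = 3373 rad/s.
Step 3 — f₀ = ω₀/(2π) = 536.8 Hz.
Step 4 — Series Q: Q = ω₀L/R = 3373·0.0879/50 = 5.93.
Step 5 — 3dB bandwidth: Δω = ω₀/Q = 568.8 rad/s; BW = Δω/(2π) = 90.53 Hz.

(a) f₀ = 536.8 Hz  (b) Q = 5.93  (c) BW = 90.53 Hz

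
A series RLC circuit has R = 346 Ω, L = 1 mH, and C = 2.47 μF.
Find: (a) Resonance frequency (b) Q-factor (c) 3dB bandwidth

Step 1 — Resonance condition Im(Z)=0 gives ω₀ = 1/√(LC).
Step 2 — ω₀ = 1/√(0.001·2.47e-06) = 2.012e+04 rad/s.
Step 3 — f₀ = ω₀/(2π) = 3202 Hz.
Step 4 — Series Q: Q = ω₀L/R = 2.012e+04·0.001/346 = 0.05815.
Step 5 — 3dB bandwidth: Δω = ω₀/Q = 3.46e+05 rad/s; BW = Δω/(2π) = 5.507e+04 Hz.

(a) f₀ = 3202 Hz  (b) Q = 0.05815  (c) BW = 5.507e+04 Hz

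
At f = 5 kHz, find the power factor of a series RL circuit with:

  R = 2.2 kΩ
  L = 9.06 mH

Step 1 — Angular frequency: ω = 2π·f = 2π·5000 = 3.142e+04 rad/s.
Step 2 — Component impedances:
  R: Z = R = 2200 Ω
  L: Z = jωL = j·3.142e+04·0.00906 = 0 + j284.6 Ω
Step 3 — Series combination: Z_total = R + L = 2200 + j284.6 Ω = 2218∠7.4° Ω.
Step 4 — Power factor: PF = cos(φ) = Re(Z)/|Z| = 2200/2218.34 = 0.9917.
Step 5 — Type: Im(Z) = 284.6 ⇒ lagging (phase φ = 7.4°).

PF = 0.9917 (lagging, φ = 7.4°)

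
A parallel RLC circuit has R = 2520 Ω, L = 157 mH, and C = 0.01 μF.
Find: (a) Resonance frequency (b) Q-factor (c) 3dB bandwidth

Step 1 — Resonance: ω₀ = 1/√(LC) = 1/√(0.157·1e-08) = 2.524e+04 rad/s.
Step 2 — f₀ = ω₀/(2π) = 4017 Hz.
Step 3 — Parallel Q: Q = R/(ω₀L) = 2520/(2.524e+04·0.157) = 0.636.
Step 4 — Bandwidth: Δω = ω₀/Q = 3.968e+04 rad/s; BW = Δω/(2π) = 6316 Hz.

(a) f₀ = 4017 Hz  (b) Q = 0.636  (c) BW = 6316 Hz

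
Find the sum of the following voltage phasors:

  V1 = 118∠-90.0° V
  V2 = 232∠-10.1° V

Step 1 — Convert each phasor to rectangular form:
  V1 = 118·(cos(-90.0°) + j·sin(-90.0°)) = 0 - j118 V
  V2 = 232·(cos(-10.1°) + j·sin(-10.1°)) = 228.4 - j40.69 V
Step 2 — Sum components: V_total = 228.4 - j158.7 V.
Step 3 — Convert to polar: |V_total| = 278.1 V, ∠V_total = -34.8°.

V_total = 278.1∠-34.8° V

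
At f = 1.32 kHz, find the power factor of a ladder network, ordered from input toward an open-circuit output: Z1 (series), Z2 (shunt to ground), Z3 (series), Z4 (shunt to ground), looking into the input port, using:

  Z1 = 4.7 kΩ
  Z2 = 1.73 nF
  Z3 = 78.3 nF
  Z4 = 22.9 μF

Step 1 — Angular frequency: ω = 2π·f = 2π·1320 = 8294 rad/s.
Step 2 — Component impedances:
  Z1: Z = R = 4700 Ω
  Z2: Z = 1/(jωC) = -j/(ω·C) = 0 - j6.969e+04 Ω
  Z3: Z = 1/(jωC) = -j/(ω·C) = 0 - j1540 Ω
  Z4: Z = 1/(jωC) = -j/(ω·C) = 0 - j5.265 Ω
Step 3 — Ladder network (open output): work backward from the far end, alternating series and parallel combinations. Z_in = 4700 - j1512 Ω = 4937∠-17.8° Ω.
Step 4 — Power factor: PF = cos(φ) = Re(Z)/|Z| = 4700/4937 = 0.952.
Step 5 — Type: Im(Z) = -1512 ⇒ leading (phase φ = -17.8°).

PF = 0.952 (leading, φ = -17.8°)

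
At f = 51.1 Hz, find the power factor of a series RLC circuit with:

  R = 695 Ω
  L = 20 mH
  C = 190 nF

Step 1 — Angular frequency: ω = 2π·f = 2π·51.1 = 321.1 rad/s.
Step 2 — Component impedances:
  R: Z = R = 695 Ω
  L: Z = jωL = j·321.1·0.02 = 0 + j6.421 Ω
  C: Z = 1/(jωC) = -j/(ω·C) = 0 - j1.639e+04 Ω
Step 3 — Series combination: Z_total = R + L + C = 695 - j1.639e+04 Ω = 1.64e+04∠-87.6° Ω.
Step 4 — Power factor: PF = cos(φ) = Re(Z)/|Z| = 695/1.64e+04 = 0.04238.
Step 5 — Type: Im(Z) = -1.639e+04 ⇒ leading (phase φ = -87.6°).

PF = 0.04238 (leading, φ = -87.6°)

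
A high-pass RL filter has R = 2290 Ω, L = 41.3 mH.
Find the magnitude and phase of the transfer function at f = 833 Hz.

Step 1 — Angular frequency: ω = 2π·833 = 5234 rad/s.
Step 2 — Transfer function: H(jω) = jωL/(R + jωL).
Step 3 — Numerator jωL = j·216.2; denominator R + jωL = 2290 + j216.2.
Step 4 — H = 0.008831 + j0.09356.
Step 5 — Magnitude: |H| = 0.09398 (-20.5 dB); phase: φ = 84.6°.

|H| = 0.09398 (-20.5 dB), φ = 84.6°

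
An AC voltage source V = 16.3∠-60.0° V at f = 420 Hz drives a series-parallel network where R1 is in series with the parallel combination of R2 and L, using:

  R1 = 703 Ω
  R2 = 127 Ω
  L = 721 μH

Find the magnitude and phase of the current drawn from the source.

Step 1 — Angular frequency: ω = 2π·f = 2π·420 = 2639 rad/s.
Step 2 — Component impedances:
  R1: Z = R = 703 Ω
  R2: Z = R = 127 Ω
  L: Z = jωL = j·2639·0.000721 = 0 + j1.903 Ω
Step 3 — Parallel branch: R2 || L = 1/(1/R2 + 1/L) = 0.0285 + j1.902 Ω.
Step 4 — Series with R1: Z_total = R1 + (R2 || L) = 703 + j1.902 Ω = 703∠0.2° Ω.
Step 5 — Source phasor: V = 16.3∠-60.0° V = 8.15 - j14.12 V.
Step 6 — Ohm's law: I = V / Z_total = (8.15 - j14.12) / (703 + j1.902) = 0.01154 - j0.02011 A.
Step 7 — Convert to polar: |I| = 0.02319 A, ∠I = -60.2°.

I = 0.02319∠-60.2° A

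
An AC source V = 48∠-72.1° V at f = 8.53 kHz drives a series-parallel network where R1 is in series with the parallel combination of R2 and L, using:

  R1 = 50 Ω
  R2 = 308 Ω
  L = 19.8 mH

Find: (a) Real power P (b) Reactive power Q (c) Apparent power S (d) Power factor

Step 1 — Angular frequency: ω = 2π·f = 2π·8530 = 5.36e+04 rad/s.
Step 2 — Component impedances:
  R1: Z = R = 50 Ω
  R2: Z = R = 308 Ω
  L: Z = jωL = j·5.36e+04·0.0198 = 0 + j1061 Ω
Step 3 — Parallel branch: R2 || L = 1/(1/R2 + 1/L) = 284.1 + j82.45 Ω.
Step 4 — Series with R1: Z_total = R1 + (R2 || L) = 334.1 + j82.45 Ω = 344.1∠13.9° Ω.
Step 5 — Source phasor: V = 48∠-72.1° V = 14.75 - j45.68 V.
Step 6 — Current: I = V / Z = 0.009819 - j0.1392 A = 0.1395∠-86.0° A.
Step 7 — Complex power: S = V·I* = 6.501 + j1.604 VA.
Step 8 — Real power: P = Re(S) = 6.501 W.
Step 9 — Reactive power: Q = Im(S) = 1.604 VAR.
Step 10 — Apparent power: |S| = 6.696 VA.
Step 11 — Power factor: PF = P/|S| = 0.9709 (lagging).

(a) P = 6.501 W  (b) Q = 1.604 VAR  (c) S = 6.696 VA  (d) PF = 0.9709 (lagging)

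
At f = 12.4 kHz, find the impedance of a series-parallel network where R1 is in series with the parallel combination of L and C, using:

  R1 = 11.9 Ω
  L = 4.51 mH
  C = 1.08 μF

Step 1 — Angular frequency: ω = 2π·f = 2π·1.24e+04 = 7.791e+04 rad/s.
Step 2 — Component impedances:
  R1: Z = R = 11.9 Ω
  L: Z = jωL = j·7.791e+04·0.00451 = 0 + j351.4 Ω
  C: Z = 1/(jωC) = -j/(ω·C) = 0 - j11.88 Ω
Step 3 — Parallel branch: L || C = 1/(1/L + 1/C) = 0 - j12.3 Ω.
Step 4 — Series with R1: Z_total = R1 + (L || C) = 11.9 - j12.3 Ω = 17.11∠-45.9° Ω.

Z = 11.9 - j12.3 Ω = 17.11∠-45.9° Ω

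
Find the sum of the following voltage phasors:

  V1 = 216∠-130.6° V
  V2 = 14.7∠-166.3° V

Step 1 — Convert each phasor to rectangular form:
  V1 = 216·(cos(-130.6°) + j·sin(-130.6°)) = -140.6 - j164 V
  V2 = 14.7·(cos(-166.3°) + j·sin(-166.3°)) = -14.28 - j3.482 V
Step 2 — Sum components: V_total = -154.8 - j167.5 V.
Step 3 — Convert to polar: |V_total| = 228.1 V, ∠V_total = -132.8°.

V_total = 228.1∠-132.8° V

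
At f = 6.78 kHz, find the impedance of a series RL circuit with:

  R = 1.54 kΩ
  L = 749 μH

Step 1 — Angular frequency: ω = 2π·f = 2π·6780 = 4.26e+04 rad/s.
Step 2 — Component impedances:
  R: Z = R = 1540 Ω
  L: Z = jωL = j·4.26e+04·0.000749 = 0 + j31.91 Ω
Step 3 — Series combination: Z_total = R + L = 1540 + j31.91 Ω = 1540∠1.2° Ω.

Z = 1540 + j31.91 Ω = 1540∠1.2° Ω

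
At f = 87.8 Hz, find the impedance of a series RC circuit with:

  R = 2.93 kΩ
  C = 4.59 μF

Step 1 — Angular frequency: ω = 2π·f = 2π·87.8 = 551.7 rad/s.
Step 2 — Component impedances:
  R: Z = R = 2930 Ω
  C: Z = 1/(jωC) = -j/(ω·C) = 0 - j394.9 Ω
Step 3 — Series combination: Z_total = R + C = 2930 - j394.9 Ω = 2956∠-7.7° Ω.

Z = 2930 - j394.9 Ω = 2956∠-7.7° Ω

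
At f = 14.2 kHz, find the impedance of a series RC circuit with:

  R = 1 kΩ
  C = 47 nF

Step 1 — Angular frequency: ω = 2π·f = 2π·1.42e+04 = 8.922e+04 rad/s.
Step 2 — Component impedances:
  R: Z = R = 1000 Ω
  C: Z = 1/(jωC) = -j/(ω·C) = 0 - j238.5 Ω
Step 3 — Series combination: Z_total = R + C = 1000 - j238.5 Ω = 1028∠-13.4° Ω.

Z = 1000 - j238.5 Ω = 1028∠-13.4° Ω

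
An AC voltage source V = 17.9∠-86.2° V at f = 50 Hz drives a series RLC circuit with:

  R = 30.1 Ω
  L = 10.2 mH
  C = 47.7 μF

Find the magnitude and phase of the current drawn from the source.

Step 1 — Angular frequency: ω = 2π·f = 2π·50 = 314.2 rad/s.
Step 2 — Component impedances:
  R: Z = R = 30.1 Ω
  L: Z = jωL = j·314.2·0.0102 = 0 + j3.204 Ω
  C: Z = 1/(jωC) = -j/(ω·C) = 0 - j66.73 Ω
Step 3 — Series combination: Z_total = R + L + C = 30.1 - j63.53 Ω = 70.3∠-64.6° Ω.
Step 4 — Source phasor: V = 17.9∠-86.2° V = 1.186 - j17.86 V.
Step 5 — Ohm's law: I = V / Z_total = (1.186 - j17.86) / (30.1 - j63.53) = 0.2368 - j0.09354 A.
Step 6 — Convert to polar: |I| = 0.2546 A, ∠I = -21.6°.

I = 0.2546∠-21.6° A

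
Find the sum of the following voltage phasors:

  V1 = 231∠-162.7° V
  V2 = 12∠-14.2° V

Step 1 — Convert each phasor to rectangular form:
  V1 = 231·(cos(-162.7°) + j·sin(-162.7°)) = -220.5 - j68.69 V
  V2 = 12·(cos(-14.2°) + j·sin(-14.2°)) = 11.63 - j2.944 V
Step 2 — Sum components: V_total = -208.9 - j71.64 V.
Step 3 — Convert to polar: |V_total| = 220.9 V, ∠V_total = -161.1°.

V_total = 220.9∠-161.1° V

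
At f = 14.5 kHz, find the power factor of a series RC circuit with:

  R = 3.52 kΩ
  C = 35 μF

Step 1 — Angular frequency: ω = 2π·f = 2π·1.45e+04 = 9.111e+04 rad/s.
Step 2 — Component impedances:
  R: Z = R = 3520 Ω
  C: Z = 1/(jωC) = -j/(ω·C) = 0 - j0.3136 Ω
Step 3 — Series combination: Z_total = R + C = 3520 - j0.3136 Ω = 3520∠-0.0° Ω.
Step 4 — Power factor: PF = cos(φ) = Re(Z)/|Z| = 3520/3520 = 1.
Step 5 — Type: Im(Z) = -0.3136 ⇒ leading (phase φ = -0.0°).

PF = 1 (leading, φ = -0.0°)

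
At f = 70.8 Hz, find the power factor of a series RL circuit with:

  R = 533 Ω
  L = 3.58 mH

Step 1 — Angular frequency: ω = 2π·f = 2π·70.8 = 444.8 rad/s.
Step 2 — Component impedances:
  R: Z = R = 533 Ω
  L: Z = jωL = j·444.8·0.00358 = 0 + j1.593 Ω
Step 3 — Series combination: Z_total = R + L = 533 + j1.593 Ω = 533∠0.2° Ω.
Step 4 — Power factor: PF = cos(φ) = Re(Z)/|Z| = 533/533 = 1.
Step 5 — Type: Im(Z) = 1.593 ⇒ lagging (phase φ = 0.2°).

PF = 1 (lagging, φ = 0.2°)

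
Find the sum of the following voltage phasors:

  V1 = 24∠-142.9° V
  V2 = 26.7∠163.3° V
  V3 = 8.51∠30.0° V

Step 1 — Convert each phasor to rectangular form:
  V1 = 24·(cos(-142.9°) + j·sin(-142.9°)) = -19.14 - j14.48 V
  V2 = 26.7·(cos(163.3°) + j·sin(163.3°)) = -25.57 + j7.673 V
  V3 = 8.51·(cos(30.0°) + j·sin(30.0°)) = 7.37 + j4.255 V
Step 2 — Sum components: V_total = -37.35 - j2.549 V.
Step 3 — Convert to polar: |V_total| = 37.43 V, ∠V_total = -176.1°.

V_total = 37.43∠-176.1° V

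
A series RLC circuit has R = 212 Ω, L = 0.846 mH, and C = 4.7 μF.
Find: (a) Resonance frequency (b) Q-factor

Step 1 — Resonance condition Im(Z)=0 gives ω₀ = 1/√(LC).
Step 2 — ω₀ = 1/√(0.000846·4.7e-06) = 1.586e+04 rad/s.
Step 3 — f₀ = ω₀/(2π) = 2524 Hz.
Step 4 — Series Q: Q = ω₀L/R = 1.586e+04·0.000846/212 = 0.06328.

(a) f₀ = 2524 Hz  (b) Q = 0.06328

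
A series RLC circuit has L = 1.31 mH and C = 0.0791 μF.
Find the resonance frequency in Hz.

Step 1 — Resonance condition Im(Z)=0 gives ω₀ = 1/√(LC).
Step 2 — ω₀ = 1/√(0.00131·7.91e-08) = 9.824e+04 rad/s.
Step 3 — f₀ = ω₀/(2π) = 1.563e+04 Hz.

f₀ = 1.563e+04 Hz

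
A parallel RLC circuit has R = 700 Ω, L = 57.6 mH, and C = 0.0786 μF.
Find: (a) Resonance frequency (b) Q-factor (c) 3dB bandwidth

Step 1 — Resonance: ω₀ = 1/√(LC) = 1/√(0.0576·7.86e-08) = 1.486e+04 rad/s.
Step 2 — f₀ = ω₀/(2π) = 2365 Hz.
Step 3 — Parallel Q: Q = R/(ω₀L) = 700/(1.486e+04·0.0576) = 0.8177.
Step 4 — Bandwidth: Δω = ω₀/Q = 1.818e+04 rad/s; BW = Δω/(2π) = 2893 Hz.

(a) f₀ = 2365 Hz  (b) Q = 0.8177  (c) BW = 2893 Hz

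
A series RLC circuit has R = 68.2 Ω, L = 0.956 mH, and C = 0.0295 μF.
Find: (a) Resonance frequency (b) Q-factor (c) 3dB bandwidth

Step 1 — Resonance: ω₀ = 1/√(LC) = 1/√(0.000956·2.95e-08) = 1.883e+05 rad/s.
Step 2 — f₀ = ω₀/(2π) = 2.997e+04 Hz.
Step 3 — Series Q: Q = ω₀L/R = 1.883e+05·0.000956/68.2 = 2.64.
Step 4 — Bandwidth: Δω = ω₀/Q = 7.134e+04 rad/s; BW = Δω/(2π) = 1.135e+04 Hz.

(a) f₀ = 2.997e+04 Hz  (b) Q = 2.64  (c) BW = 1.135e+04 Hz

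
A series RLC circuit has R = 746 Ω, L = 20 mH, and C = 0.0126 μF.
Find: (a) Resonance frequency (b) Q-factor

Step 1 — Resonance condition Im(Z)=0 gives ω₀ = 1/√(LC).
Step 2 — ω₀ = 1/√(0.02·1.26e-08) = 6.299e+04 rad/s.
Step 3 — f₀ = ω₀/(2π) = 1.003e+04 Hz.
Step 4 — Series Q: Q = ω₀L/R = 6.299e+04·0.02/746 = 1.689.

(a) f₀ = 1.003e+04 Hz  (b) Q = 1.689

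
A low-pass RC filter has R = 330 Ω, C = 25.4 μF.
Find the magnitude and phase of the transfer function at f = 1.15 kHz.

Step 1 — Angular frequency: ω = 2π·1150 = 7226 rad/s.
Step 2 — Transfer function: H(jω) = 1/(1 + jωRC).
Step 3 — Denominator: 1 + jωRC = 1 + j·7226·330·2.54e-05 = 1 + j60.57.
Step 4 — H = 0.0002725 - j0.01651.
Step 5 — Magnitude: |H| = 0.01651 (-35.6 dB); phase: φ = -89.1°.

|H| = 0.01651 (-35.6 dB), φ = -89.1°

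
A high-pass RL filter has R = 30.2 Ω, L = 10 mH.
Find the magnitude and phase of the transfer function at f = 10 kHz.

Step 1 — Angular frequency: ω = 2π·1e+04 = 6.283e+04 rad/s.
Step 2 — Transfer function: H(jω) = jωL/(R + jωL).
Step 3 — Numerator jωL = j·628.3; denominator R + jωL = 30.2 + j628.3.
Step 4 — H = 0.9977 + j0.04795.
Step 5 — Magnitude: |H| = 0.9988 (-0.0 dB); phase: φ = 2.8°.

|H| = 0.9988 (-0.0 dB), φ = 2.8°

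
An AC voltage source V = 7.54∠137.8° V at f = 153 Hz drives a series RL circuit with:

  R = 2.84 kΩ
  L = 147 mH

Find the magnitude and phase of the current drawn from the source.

Step 1 — Angular frequency: ω = 2π·f = 2π·153 = 961.3 rad/s.
Step 2 — Component impedances:
  R: Z = R = 2840 Ω
  L: Z = jωL = j·961.3·0.147 = 0 + j141.3 Ω
Step 3 — Series combination: Z_total = R + L = 2840 + j141.3 Ω = 2844∠2.8° Ω.
Step 4 — Source phasor: V = 7.54∠137.8° V = -5.586 + j5.065 V.
Step 5 — Ohm's law: I = V / Z_total = (-5.586 + j5.065) / (2840 + j141.3) = -0.001873 + j0.001877 A.
Step 6 — Convert to polar: |I| = 0.002652 A, ∠I = 135.0°.

I = 0.002652∠135.0° A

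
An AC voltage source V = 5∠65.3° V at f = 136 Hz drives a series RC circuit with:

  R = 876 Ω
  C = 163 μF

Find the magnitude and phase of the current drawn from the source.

Step 1 — Angular frequency: ω = 2π·f = 2π·136 = 854.5 rad/s.
Step 2 — Component impedances:
  R: Z = R = 876 Ω
  C: Z = 1/(jωC) = -j/(ω·C) = 0 - j7.179 Ω
Step 3 — Series combination: Z_total = R + C = 876 - j7.179 Ω = 876∠-0.5° Ω.
Step 4 — Source phasor: V = 5∠65.3° V = 2.089 + j4.543 V.
Step 5 — Ohm's law: I = V / Z_total = (2.089 + j4.543) / (876 - j7.179) = 0.002342 + j0.005205 A.
Step 6 — Convert to polar: |I| = 0.005708 A, ∠I = 65.8°.

I = 0.005708∠65.8° A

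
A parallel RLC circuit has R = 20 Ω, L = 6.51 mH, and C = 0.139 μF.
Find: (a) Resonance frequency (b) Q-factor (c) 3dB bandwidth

Step 1 — Resonance: ω₀ = 1/√(LC) = 1/√(0.00651·1.39e-07) = 3.324e+04 rad/s.
Step 2 — f₀ = ω₀/(2π) = 5291 Hz.
Step 3 — Parallel Q: Q = R/(ω₀L) = 20/(3.324e+04·0.00651) = 0.09242.
Step 4 — Bandwidth: Δω = ω₀/Q = 3.597e+05 rad/s; BW = Δω/(2π) = 5.725e+04 Hz.

(a) f₀ = 5291 Hz  (b) Q = 0.09242  (c) BW = 5.725e+04 Hz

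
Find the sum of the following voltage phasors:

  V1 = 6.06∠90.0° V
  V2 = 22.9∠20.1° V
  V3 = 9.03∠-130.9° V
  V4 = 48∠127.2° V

Step 1 — Convert each phasor to rectangular form:
  V1 = 6.06·(cos(90.0°) + j·sin(90.0°)) = 0 + j6.06 V
  V2 = 22.9·(cos(20.1°) + j·sin(20.1°)) = 21.51 + j7.87 V
  V3 = 9.03·(cos(-130.9°) + j·sin(-130.9°)) = -5.912 - j6.825 V
  V4 = 48·(cos(127.2°) + j·sin(127.2°)) = -29.02 + j38.23 V
Step 2 — Sum components: V_total = -13.43 + j45.34 V.
Step 3 — Convert to polar: |V_total| = 47.28 V, ∠V_total = 106.5°.

V_total = 47.28∠106.5° V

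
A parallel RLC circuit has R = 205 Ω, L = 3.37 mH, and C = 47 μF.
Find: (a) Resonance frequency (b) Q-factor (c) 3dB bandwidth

Step 1 — Resonance: ω₀ = 1/√(LC) = 1/√(0.00337·4.7e-05) = 2513 rad/s.
Step 2 — f₀ = ω₀/(2π) = 399.9 Hz.
Step 3 — Parallel Q: Q = R/(ω₀L) = 205/(2513·0.00337) = 24.21.
Step 4 — Bandwidth: Δω = ω₀/Q = 103.8 rad/s; BW = Δω/(2π) = 16.52 Hz.

(a) f₀ = 399.9 Hz  (b) Q = 24.21  (c) BW = 16.52 Hz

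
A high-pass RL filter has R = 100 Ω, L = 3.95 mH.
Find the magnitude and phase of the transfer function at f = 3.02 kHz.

Step 1 — Angular frequency: ω = 2π·3020 = 1.898e+04 rad/s.
Step 2 — Transfer function: H(jω) = jωL/(R + jωL).
Step 3 — Numerator jωL = j·74.95; denominator R + jωL = 100 + j74.95.
Step 4 — H = 0.3597 + j0.4799.
Step 5 — Magnitude: |H| = 0.5998 (-4.4 dB); phase: φ = 53.1°.

|H| = 0.5998 (-4.4 dB), φ = 53.1°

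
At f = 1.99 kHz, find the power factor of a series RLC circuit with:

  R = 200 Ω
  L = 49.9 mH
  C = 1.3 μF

Step 1 — Angular frequency: ω = 2π·f = 2π·1990 = 1.25e+04 rad/s.
Step 2 — Component impedances:
  R: Z = R = 200 Ω
  L: Z = jωL = j·1.25e+04·0.0499 = 0 + j623.9 Ω
  C: Z = 1/(jωC) = -j/(ω·C) = 0 - j61.52 Ω
Step 3 — Series combination: Z_total = R + L + C = 200 + j562.4 Ω = 596.9∠70.4° Ω.
Step 4 — Power factor: PF = cos(φ) = Re(Z)/|Z| = 200/596.9 = 0.3351.
Step 5 — Type: Im(Z) = 562.4 ⇒ lagging (phase φ = 70.4°).

PF = 0.3351 (lagging, φ = 70.4°)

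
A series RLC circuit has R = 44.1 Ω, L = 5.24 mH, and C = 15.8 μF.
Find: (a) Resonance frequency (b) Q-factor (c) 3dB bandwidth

Step 1 — Resonance: ω₀ = 1/√(LC) = 1/√(0.00524·1.58e-05) = 3475 rad/s.
Step 2 — f₀ = ω₀/(2π) = 553.1 Hz.
Step 3 — Series Q: Q = ω₀L/R = 3475·0.00524/44.1 = 0.413.
Step 4 — Bandwidth: Δω = ω₀/Q = 8416 rad/s; BW = Δω/(2π) = 1339 Hz.

(a) f₀ = 553.1 Hz  (b) Q = 0.413  (c) BW = 1339 Hz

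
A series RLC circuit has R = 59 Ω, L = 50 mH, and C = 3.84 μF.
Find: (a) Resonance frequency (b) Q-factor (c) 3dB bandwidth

Step 1 — Resonance: ω₀ = 1/√(LC) = 1/√(0.05·3.84e-06) = 2282 rad/s.
Step 2 — f₀ = ω₀/(2π) = 363.2 Hz.
Step 3 — Series Q: Q = ω₀L/R = 2282·0.05/59 = 1.934.
Step 4 — Bandwidth: Δω = ω₀/Q = 1180 rad/s; BW = Δω/(2π) = 187.8 Hz.

(a) f₀ = 363.2 Hz  (b) Q = 1.934  (c) BW = 187.8 Hz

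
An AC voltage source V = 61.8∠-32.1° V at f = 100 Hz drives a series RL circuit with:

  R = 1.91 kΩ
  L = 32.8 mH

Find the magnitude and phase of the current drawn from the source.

Step 1 — Angular frequency: ω = 2π·f = 2π·100 = 628.3 rad/s.
Step 2 — Component impedances:
  R: Z = R = 1910 Ω
  L: Z = jωL = j·628.3·0.0328 = 0 + j20.61 Ω
Step 3 — Series combination: Z_total = R + L = 1910 + j20.61 Ω = 1910∠0.6° Ω.
Step 4 — Source phasor: V = 61.8∠-32.1° V = 52.35 - j32.84 V.
Step 5 — Ohm's law: I = V / Z_total = (52.35 - j32.84) / (1910 + j20.61) = 0.02722 - j0.01749 A.
Step 6 — Convert to polar: |I| = 0.03235 A, ∠I = -32.7°.

I = 0.03235∠-32.7° A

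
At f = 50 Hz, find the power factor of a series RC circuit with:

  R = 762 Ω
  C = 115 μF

Step 1 — Angular frequency: ω = 2π·f = 2π·50 = 314.2 rad/s.
Step 2 — Component impedances:
  R: Z = R = 762 Ω
  C: Z = 1/(jωC) = -j/(ω·C) = 0 - j27.68 Ω
Step 3 — Series combination: Z_total = R + C = 762 - j27.68 Ω = 762.5∠-2.1° Ω.
Step 4 — Power factor: PF = cos(φ) = Re(Z)/|Z| = 762/762.5 = 0.9993.
Step 5 — Type: Im(Z) = -27.68 ⇒ leading (phase φ = -2.1°).

PF = 0.9993 (leading, φ = -2.1°)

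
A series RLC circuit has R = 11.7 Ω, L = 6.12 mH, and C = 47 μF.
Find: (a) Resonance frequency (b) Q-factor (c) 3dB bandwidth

Step 1 — Resonance condition Im(Z)=0 gives ω₀ = 1/√(LC).
Step 2 — ω₀ = 1/√(0.00612·4.7e-05) = 1865 rad/s.
Step 3 — f₀ = ω₀/(2π) = 296.8 Hz.
Step 4 — Series Q: Q = ω₀L/R = 1865·0.00612/11.7 = 0.9753.
Step 5 — 3dB bandwidth: Δω = ω₀/Q = 1912 rad/s; BW = Δω/(2π) = 304.3 Hz.

(a) f₀ = 296.8 Hz  (b) Q = 0.9753  (c) BW = 304.3 Hz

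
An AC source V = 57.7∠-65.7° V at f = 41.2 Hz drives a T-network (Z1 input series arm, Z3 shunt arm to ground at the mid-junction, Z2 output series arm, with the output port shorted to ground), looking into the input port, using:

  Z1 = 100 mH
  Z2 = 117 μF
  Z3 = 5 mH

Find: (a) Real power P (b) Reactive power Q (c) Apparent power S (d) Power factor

Step 1 — Angular frequency: ω = 2π·f = 2π·41.2 = 258.9 rad/s.
Step 2 — Component impedances:
  Z1: Z = jωL = j·258.9·0.1 = 0 + j25.89 Ω
  Z2: Z = 1/(jωC) = -j/(ω·C) = 0 - j33.02 Ω
  Z3: Z = jωL = j·258.9·0.005 = 0 + j1.294 Ω
Step 3 — With the output port shorted to ground, the output series arm Z2 runs from the junction to ground; the shunt arm Z3 also runs from the junction to ground. They appear in parallel: Z3 || Z2 = 0 + j1.347 Ω.
Step 4 — Series with input arm Z1: Z_in = Z1 + (Z3 || Z2) = 0 + j27.23 Ω = 27.23∠90.0° Ω.
Step 5 — Source phasor: V = 57.7∠-65.7° V = 23.74 - j52.59 V.
Step 6 — Current: I = V / Z = -1.931 - j0.8719 A = 2.119∠-155.7° A.
Step 7 — Complex power: S = V·I* = 0 + j122.2 VA.
Step 8 — Real power: P = Re(S) = 0 W.
Step 9 — Reactive power: Q = Im(S) = 122.2 VAR.
Step 10 — Apparent power: |S| = 122.2 VA.
Step 11 — Power factor: PF = P/|S| = 0 (lagging).

(a) P = 0 W  (b) Q = 122.2 VAR  (c) S = 122.2 VA  (d) PF = 0 (lagging)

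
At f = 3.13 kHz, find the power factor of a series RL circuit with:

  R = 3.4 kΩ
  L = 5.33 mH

Step 1 — Angular frequency: ω = 2π·f = 2π·3130 = 1.967e+04 rad/s.
Step 2 — Component impedances:
  R: Z = R = 3400 Ω
  L: Z = jωL = j·1.967e+04·0.00533 = 0 + j104.8 Ω
Step 3 — Series combination: Z_total = R + L = 3400 + j104.8 Ω = 3402∠1.8° Ω.
Step 4 — Power factor: PF = cos(φ) = Re(Z)/|Z| = 3400/3401.6 = 0.9995.
Step 5 — Type: Im(Z) = 104.8 ⇒ lagging (phase φ = 1.8°).

PF = 0.9995 (lagging, φ = 1.8°)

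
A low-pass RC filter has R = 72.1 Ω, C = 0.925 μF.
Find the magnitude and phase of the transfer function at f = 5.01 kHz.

Step 1 — Angular frequency: ω = 2π·5010 = 3.148e+04 rad/s.
Step 2 — Transfer function: H(jω) = 1/(1 + jωRC).
Step 3 — Denominator: 1 + jωRC = 1 + j·3.148e+04·72.1·9.25e-07 = 1 + j2.099.
Step 4 — H = 0.1849 - j0.3882.
Step 5 — Magnitude: |H| = 0.43 (-7.3 dB); phase: φ = -64.5°.

|H| = 0.43 (-7.3 dB), φ = -64.5°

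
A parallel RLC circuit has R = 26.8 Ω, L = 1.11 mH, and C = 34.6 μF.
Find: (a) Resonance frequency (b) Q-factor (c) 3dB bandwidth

Step 1 — Resonance: ω₀ = 1/√(LC) = 1/√(0.00111·3.46e-05) = 5103 rad/s.
Step 2 — f₀ = ω₀/(2π) = 812.1 Hz.
Step 3 — Parallel Q: Q = R/(ω₀L) = 26.8/(5103·0.00111) = 4.732.
Step 4 — Bandwidth: Δω = ω₀/Q = 1078 rad/s; BW = Δω/(2π) = 171.6 Hz.

(a) f₀ = 812.1 Hz  (b) Q = 4.732  (c) BW = 171.6 Hz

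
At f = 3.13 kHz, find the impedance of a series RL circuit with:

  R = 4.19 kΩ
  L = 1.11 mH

Step 1 — Angular frequency: ω = 2π·f = 2π·3130 = 1.967e+04 rad/s.
Step 2 — Component impedances:
  R: Z = R = 4190 Ω
  L: Z = jωL = j·1.967e+04·0.00111 = 0 + j21.83 Ω
Step 3 — Series combination: Z_total = R + L = 4190 + j21.83 Ω = 4190∠0.3° Ω.

Z = 4190 + j21.83 Ω = 4190∠0.3° Ω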